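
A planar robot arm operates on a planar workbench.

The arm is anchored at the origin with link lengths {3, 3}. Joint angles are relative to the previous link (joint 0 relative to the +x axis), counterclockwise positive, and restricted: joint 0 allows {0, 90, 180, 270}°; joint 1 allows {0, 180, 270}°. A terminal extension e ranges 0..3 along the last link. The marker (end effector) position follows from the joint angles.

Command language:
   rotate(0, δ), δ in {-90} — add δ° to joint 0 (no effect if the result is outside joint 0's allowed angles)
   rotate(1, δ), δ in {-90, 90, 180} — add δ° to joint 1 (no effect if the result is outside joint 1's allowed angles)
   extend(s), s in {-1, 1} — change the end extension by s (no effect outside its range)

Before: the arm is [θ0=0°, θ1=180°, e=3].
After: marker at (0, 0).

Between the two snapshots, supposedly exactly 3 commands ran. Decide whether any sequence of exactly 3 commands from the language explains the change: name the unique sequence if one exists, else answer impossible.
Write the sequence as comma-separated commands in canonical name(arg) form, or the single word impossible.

extend(-1), extend(-1), extend(-1)

start: [θ0=0°, θ1=180°, e=3]
t=1 extend(-1) ⇒ [θ0=0°, θ1=180°, e=2]
t=2 extend(-1) ⇒ [θ0=0°, θ1=180°, e=1]
t=3 extend(-1) ⇒ [θ0=0°, θ1=180°, e=0]
no rival 3-sequence matches.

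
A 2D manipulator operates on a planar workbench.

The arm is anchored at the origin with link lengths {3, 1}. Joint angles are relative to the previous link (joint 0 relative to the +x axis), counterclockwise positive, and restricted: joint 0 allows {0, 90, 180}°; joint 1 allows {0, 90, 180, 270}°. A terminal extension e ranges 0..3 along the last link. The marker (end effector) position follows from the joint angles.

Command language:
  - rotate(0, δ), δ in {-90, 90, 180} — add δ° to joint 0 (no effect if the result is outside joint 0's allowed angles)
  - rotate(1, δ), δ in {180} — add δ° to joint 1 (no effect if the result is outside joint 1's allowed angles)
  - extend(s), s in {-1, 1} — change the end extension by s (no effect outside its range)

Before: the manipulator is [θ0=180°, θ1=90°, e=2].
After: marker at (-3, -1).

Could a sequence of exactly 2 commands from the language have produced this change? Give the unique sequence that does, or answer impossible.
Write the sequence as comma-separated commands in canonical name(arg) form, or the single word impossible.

extend(-1), extend(-1)

start: [θ0=180°, θ1=90°, e=2]
1. extend(-1) → [θ0=180°, θ1=90°, e=1]
2. extend(-1) → [θ0=180°, θ1=90°, e=0]
no other 2-command option fits: unique.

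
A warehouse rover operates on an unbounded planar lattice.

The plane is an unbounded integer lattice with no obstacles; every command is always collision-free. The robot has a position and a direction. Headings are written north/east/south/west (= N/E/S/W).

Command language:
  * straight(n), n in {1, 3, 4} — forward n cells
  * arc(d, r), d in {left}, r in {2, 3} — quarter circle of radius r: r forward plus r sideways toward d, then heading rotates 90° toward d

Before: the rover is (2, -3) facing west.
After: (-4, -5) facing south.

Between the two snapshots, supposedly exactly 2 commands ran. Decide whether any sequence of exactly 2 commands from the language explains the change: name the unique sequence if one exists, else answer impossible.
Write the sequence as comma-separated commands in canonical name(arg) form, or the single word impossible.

key: order matters: swapping straight(4) and arc(left, 2) lands elsewhere
begin: (2, -3) facing west
t=1 straight(4) ⇒ (-2, -3) facing west
t=2 arc(left, 2) ⇒ (-4, -5) facing south
uniquely the one of 25 2-step routes that fits.

straight(4), arc(left, 2)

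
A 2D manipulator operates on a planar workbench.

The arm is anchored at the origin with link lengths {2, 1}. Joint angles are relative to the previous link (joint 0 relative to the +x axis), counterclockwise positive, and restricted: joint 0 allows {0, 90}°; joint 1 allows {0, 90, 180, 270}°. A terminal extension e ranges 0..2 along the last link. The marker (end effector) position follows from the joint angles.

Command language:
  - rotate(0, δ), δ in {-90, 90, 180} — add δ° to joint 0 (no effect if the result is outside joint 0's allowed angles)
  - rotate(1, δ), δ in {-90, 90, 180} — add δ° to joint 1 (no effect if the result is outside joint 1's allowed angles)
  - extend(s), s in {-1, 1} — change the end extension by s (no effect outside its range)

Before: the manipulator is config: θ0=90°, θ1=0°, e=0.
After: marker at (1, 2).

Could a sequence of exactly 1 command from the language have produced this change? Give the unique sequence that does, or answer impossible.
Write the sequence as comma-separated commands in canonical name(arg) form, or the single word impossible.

begin: config: θ0=90°, θ1=0°, e=0
1. rotate(1, -90) → config: θ0=90°, θ1=270°, e=0
uniquely the one of 8 1-step routes that fits.

rotate(1, -90)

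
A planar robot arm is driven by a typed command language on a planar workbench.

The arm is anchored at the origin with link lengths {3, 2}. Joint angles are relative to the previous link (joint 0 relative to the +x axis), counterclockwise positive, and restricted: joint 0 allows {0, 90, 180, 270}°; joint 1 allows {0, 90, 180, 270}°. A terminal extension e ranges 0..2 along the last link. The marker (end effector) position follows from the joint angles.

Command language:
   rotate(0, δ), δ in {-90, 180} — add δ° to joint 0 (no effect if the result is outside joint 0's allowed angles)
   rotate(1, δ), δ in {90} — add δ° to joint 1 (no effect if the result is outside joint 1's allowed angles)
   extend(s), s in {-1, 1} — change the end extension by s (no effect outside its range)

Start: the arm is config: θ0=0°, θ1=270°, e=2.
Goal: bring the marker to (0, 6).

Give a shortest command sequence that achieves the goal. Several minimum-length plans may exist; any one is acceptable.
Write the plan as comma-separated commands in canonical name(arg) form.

initial: config: θ0=0°, θ1=270°, e=2
[1] after rotate(0, -90): config: θ0=270°, θ1=270°, e=2
[2] after extend(-1): config: θ0=270°, θ1=270°, e=1
[3] after rotate(1, 90): config: θ0=270°, θ1=0°, e=1
[4] after rotate(0, 180): config: θ0=90°, θ1=0°, e=1
minimal: 4 command(s), checked below 4.

rotate(0, -90), extend(-1), rotate(1, 90), rotate(0, 180)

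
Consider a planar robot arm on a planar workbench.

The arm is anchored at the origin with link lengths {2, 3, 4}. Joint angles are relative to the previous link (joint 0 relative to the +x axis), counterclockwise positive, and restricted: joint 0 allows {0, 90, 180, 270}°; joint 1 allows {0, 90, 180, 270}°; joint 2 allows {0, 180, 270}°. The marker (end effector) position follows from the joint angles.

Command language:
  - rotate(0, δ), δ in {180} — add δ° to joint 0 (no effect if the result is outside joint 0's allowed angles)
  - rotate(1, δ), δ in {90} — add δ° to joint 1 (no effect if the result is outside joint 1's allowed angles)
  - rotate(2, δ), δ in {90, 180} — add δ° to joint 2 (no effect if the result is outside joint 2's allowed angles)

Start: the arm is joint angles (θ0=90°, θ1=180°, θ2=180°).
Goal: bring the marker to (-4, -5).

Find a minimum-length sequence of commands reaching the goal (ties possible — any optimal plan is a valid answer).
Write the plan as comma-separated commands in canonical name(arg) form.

rotate(1, 90), rotate(1, 90), rotate(2, 90), rotate(0, 180)

t0: joint angles (θ0=90°, θ1=180°, θ2=180°)
t=1 rotate(1, 90) ⇒ joint angles (θ0=90°, θ1=270°, θ2=180°)
t=2 rotate(1, 90) ⇒ joint angles (θ0=90°, θ1=0°, θ2=180°)
t=3 rotate(2, 90) ⇒ joint angles (θ0=90°, θ1=0°, θ2=270°)
t=4 rotate(0, 180) ⇒ joint angles (θ0=270°, θ1=0°, θ2=270°)
shorter routes all fall short; 4 is best.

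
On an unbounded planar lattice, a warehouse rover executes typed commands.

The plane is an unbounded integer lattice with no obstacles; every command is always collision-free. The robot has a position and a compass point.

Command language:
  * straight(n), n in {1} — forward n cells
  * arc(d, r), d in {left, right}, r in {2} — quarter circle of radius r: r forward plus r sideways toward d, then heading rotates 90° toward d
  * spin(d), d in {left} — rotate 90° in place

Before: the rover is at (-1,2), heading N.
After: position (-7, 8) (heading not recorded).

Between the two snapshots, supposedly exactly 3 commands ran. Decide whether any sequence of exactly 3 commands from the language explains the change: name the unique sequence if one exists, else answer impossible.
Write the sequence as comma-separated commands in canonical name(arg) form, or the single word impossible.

arc(left, 2), arc(right, 2), arc(left, 2)

t0: at (-1,2), heading N
[1] after arc(left, 2): at (-3,4), heading W
[2] after arc(right, 2): at (-5,6), heading N
[3] after arc(left, 2): at (-7,8), heading W
no rival 3-sequence matches.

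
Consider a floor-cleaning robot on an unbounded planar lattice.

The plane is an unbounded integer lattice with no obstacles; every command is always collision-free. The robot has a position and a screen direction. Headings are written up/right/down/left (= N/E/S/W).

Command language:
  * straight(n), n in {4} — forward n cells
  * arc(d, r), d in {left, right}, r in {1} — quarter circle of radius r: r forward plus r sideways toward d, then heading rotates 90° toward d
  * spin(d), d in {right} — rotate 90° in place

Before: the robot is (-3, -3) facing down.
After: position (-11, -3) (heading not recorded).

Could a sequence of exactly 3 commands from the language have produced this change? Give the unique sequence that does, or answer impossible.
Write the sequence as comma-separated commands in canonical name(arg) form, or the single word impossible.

spin(right), straight(4), straight(4)

key: running straight(4) before spin(right) would end elsewhere — order is forced
start: (-3, -3) facing down
t=1 spin(right) ⇒ (-3, -3) facing left
t=2 straight(4) ⇒ (-7, -3) facing left
t=3 straight(4) ⇒ (-11, -3) facing left
uniquely the one of 64 3-step routes that fits.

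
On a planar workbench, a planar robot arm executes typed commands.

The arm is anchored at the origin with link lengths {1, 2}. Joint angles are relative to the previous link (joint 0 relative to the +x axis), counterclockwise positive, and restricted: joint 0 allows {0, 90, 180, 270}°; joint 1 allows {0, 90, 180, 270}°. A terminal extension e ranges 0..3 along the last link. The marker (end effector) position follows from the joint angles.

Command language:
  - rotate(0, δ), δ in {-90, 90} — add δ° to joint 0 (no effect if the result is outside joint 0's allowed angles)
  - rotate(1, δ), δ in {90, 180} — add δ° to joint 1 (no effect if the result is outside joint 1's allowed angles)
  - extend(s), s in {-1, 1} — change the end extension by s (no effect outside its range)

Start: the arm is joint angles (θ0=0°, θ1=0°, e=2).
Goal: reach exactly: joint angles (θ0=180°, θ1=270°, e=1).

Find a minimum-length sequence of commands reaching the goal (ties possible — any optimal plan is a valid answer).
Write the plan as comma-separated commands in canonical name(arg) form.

rotate(1, 90), rotate(0, -90), rotate(0, -90), extend(-1), rotate(1, 180)

start: joint angles (θ0=0°, θ1=0°, e=2)
1. rotate(1, 90) → joint angles (θ0=0°, θ1=90°, e=2)
2. rotate(0, -90) → joint angles (θ0=270°, θ1=90°, e=2)
3. rotate(0, -90) → joint angles (θ0=180°, θ1=90°, e=2)
4. extend(-1) → joint angles (θ0=180°, θ1=90°, e=1)
5. rotate(1, 180) → joint angles (θ0=180°, θ1=270°, e=1)
minimal: 5 command(s), checked below 5.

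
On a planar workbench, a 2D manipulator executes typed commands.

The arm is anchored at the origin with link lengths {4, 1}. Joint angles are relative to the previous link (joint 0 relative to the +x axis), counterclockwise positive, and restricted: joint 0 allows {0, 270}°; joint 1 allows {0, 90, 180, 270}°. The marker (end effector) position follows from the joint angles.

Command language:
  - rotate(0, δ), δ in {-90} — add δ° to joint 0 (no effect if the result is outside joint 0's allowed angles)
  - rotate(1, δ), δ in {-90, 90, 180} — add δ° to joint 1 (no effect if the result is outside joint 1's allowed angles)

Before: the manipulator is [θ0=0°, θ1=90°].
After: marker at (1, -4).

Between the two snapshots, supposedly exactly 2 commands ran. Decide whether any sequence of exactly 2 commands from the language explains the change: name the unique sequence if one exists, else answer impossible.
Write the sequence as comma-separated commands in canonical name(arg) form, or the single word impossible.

rotate(0, -90), rotate(0, -90)

t0: [θ0=0°, θ1=90°]
1. rotate(0, -90) → [θ0=270°, θ1=90°]
2. rotate(0, -90) → [θ0=270°, θ1=90°]
no rival 2-sequence matches.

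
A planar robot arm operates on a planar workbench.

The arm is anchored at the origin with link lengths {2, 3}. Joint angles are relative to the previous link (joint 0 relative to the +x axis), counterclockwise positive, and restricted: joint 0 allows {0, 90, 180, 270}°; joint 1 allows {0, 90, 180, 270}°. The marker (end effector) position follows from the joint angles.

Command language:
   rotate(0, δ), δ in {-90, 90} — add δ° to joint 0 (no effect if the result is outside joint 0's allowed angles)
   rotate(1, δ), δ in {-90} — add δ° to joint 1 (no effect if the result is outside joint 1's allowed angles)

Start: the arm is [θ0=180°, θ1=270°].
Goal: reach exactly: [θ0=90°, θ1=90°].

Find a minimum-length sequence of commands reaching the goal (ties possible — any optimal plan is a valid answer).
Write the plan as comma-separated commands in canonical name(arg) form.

rotate(1, -90), rotate(1, -90), rotate(0, -90)

start: [θ0=180°, θ1=270°]
t=1 rotate(1, -90) ⇒ [θ0=180°, θ1=180°]
t=2 rotate(1, -90) ⇒ [θ0=180°, θ1=90°]
t=3 rotate(0, -90) ⇒ [θ0=90°, θ1=90°]
nothing shorter than 3 reaches the goal.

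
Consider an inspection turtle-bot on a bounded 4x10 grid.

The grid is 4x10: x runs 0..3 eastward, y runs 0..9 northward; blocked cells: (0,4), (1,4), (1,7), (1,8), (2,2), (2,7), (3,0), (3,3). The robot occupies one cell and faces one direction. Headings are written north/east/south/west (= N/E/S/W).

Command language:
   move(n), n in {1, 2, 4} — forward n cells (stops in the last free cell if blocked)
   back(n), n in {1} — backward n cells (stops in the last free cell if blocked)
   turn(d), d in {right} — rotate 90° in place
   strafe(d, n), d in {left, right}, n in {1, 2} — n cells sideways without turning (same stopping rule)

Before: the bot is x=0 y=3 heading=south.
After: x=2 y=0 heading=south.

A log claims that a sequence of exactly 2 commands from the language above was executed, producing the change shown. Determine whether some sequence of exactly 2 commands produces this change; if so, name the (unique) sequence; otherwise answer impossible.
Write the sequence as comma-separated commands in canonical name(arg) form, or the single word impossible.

key: heading stays S — no command in the sequence turns
t0: x=0 y=3 heading=south
[1] after move(4): x=0 y=0 heading=south
[2] after strafe(left, 2): x=2 y=0 heading=south
all 81 alternatives checked — unique.

move(4), strafe(left, 2)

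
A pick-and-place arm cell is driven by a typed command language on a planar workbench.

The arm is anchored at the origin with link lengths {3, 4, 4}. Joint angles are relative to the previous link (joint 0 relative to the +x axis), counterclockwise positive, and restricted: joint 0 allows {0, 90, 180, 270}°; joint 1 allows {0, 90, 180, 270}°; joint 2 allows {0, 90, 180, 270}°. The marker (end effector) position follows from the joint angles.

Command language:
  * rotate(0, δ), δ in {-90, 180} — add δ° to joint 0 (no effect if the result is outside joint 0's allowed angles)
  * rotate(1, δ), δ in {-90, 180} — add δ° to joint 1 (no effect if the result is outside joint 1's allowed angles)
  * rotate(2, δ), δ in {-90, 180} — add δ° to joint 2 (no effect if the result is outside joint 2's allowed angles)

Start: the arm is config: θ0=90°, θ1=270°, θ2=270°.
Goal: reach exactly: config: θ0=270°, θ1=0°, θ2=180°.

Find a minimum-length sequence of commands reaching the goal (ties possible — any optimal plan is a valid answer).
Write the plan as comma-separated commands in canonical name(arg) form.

initial: config: θ0=90°, θ1=270°, θ2=270°
t=1 rotate(1, 180) ⇒ config: θ0=90°, θ1=90°, θ2=270°
t=2 rotate(2, -90) ⇒ config: θ0=90°, θ1=90°, θ2=180°
t=3 rotate(0, 180) ⇒ config: θ0=270°, θ1=90°, θ2=180°
t=4 rotate(1, -90) ⇒ config: θ0=270°, θ1=0°, θ2=180°
minimal: 4 command(s), checked below 4.

rotate(1, 180), rotate(2, -90), rotate(0, 180), rotate(1, -90)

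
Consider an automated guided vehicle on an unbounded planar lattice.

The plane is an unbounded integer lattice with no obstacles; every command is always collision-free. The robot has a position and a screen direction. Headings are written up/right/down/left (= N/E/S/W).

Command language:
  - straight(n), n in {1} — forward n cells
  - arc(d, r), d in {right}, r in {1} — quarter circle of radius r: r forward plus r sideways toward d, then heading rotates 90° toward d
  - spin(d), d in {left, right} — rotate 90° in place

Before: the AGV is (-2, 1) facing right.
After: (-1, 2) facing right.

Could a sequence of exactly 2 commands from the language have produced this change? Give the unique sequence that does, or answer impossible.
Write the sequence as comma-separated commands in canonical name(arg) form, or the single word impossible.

key: heading stays E — rotations cancel among the 2 commands
from: (-2, 1) facing right
t=1 spin(left) ⇒ (-2, 1) facing up
t=2 arc(right, 1) ⇒ (-1, 2) facing right
all 16 alternatives checked — unique.

spin(left), arc(right, 1)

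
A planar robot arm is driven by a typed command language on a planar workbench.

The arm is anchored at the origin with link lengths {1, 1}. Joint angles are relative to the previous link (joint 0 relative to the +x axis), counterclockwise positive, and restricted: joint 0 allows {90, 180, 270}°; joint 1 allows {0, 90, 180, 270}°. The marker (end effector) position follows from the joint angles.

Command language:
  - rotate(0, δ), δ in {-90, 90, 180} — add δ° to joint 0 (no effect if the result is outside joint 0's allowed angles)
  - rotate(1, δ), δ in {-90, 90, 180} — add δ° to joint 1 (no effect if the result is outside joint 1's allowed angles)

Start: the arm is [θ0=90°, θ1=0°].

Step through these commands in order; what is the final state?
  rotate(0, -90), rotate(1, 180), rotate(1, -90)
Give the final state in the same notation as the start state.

start: [θ0=90°, θ1=0°]
t=1 rotate(0, -90) ⇒ [θ0=90°, θ1=0°]
t=2 rotate(1, 180) ⇒ [θ0=90°, θ1=180°]
t=3 rotate(1, -90) ⇒ [θ0=90°, θ1=90°]

[θ0=90°, θ1=90°]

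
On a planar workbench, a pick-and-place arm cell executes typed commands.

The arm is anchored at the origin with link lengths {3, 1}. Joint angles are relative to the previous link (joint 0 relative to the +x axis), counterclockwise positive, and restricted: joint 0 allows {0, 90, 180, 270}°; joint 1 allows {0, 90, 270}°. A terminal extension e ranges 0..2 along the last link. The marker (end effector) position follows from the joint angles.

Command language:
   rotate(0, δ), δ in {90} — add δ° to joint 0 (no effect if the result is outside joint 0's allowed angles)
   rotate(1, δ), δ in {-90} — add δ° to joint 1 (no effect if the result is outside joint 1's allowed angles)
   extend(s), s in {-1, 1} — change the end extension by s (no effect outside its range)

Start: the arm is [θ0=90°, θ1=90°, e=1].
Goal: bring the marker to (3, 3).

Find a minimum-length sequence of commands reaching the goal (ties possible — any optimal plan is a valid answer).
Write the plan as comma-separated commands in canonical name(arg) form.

rotate(1, -90), rotate(1, -90), extend(1)

begin: [θ0=90°, θ1=90°, e=1]
[1] after rotate(1, -90): [θ0=90°, θ1=0°, e=1]
[2] after rotate(1, -90): [θ0=90°, θ1=270°, e=1]
[3] after extend(1): [θ0=90°, θ1=270°, e=2]
shorter routes all fall short; 3 is best.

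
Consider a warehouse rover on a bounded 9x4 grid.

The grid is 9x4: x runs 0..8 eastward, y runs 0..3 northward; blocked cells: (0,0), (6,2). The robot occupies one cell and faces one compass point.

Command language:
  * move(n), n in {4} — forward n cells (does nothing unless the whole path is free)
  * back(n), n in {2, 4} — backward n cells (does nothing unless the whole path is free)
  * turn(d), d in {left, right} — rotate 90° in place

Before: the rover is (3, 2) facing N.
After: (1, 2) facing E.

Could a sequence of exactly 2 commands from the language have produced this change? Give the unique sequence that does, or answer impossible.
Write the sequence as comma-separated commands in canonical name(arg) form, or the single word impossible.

key: order matters: swapping turn(right) and back(2) lands elsewhere
start: (3, 2) facing N
t=1 turn(right) ⇒ (3, 2) facing E
t=2 back(2) ⇒ (1, 2) facing E
uniquely the one of 25 2-step routes that fits.

turn(right), back(2)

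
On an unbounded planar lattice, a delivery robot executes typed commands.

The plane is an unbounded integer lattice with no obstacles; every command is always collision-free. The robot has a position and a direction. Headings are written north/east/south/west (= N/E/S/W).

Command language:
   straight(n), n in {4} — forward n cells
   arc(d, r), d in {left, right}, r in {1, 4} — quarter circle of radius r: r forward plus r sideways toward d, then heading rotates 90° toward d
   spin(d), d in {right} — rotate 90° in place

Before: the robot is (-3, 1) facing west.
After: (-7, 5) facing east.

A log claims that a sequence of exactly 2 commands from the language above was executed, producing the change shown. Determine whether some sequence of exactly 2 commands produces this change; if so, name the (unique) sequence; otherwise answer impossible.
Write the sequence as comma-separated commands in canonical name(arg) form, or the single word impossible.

key: cell and facing (now E) both changed — the 2 commands mix motion and turning
initial: (-3, 1) facing west
t=1 arc(right, 4) ⇒ (-7, 5) facing north
t=2 spin(right) ⇒ (-7, 5) facing east
all 36 alternatives checked — unique.

arc(right, 4), spin(right)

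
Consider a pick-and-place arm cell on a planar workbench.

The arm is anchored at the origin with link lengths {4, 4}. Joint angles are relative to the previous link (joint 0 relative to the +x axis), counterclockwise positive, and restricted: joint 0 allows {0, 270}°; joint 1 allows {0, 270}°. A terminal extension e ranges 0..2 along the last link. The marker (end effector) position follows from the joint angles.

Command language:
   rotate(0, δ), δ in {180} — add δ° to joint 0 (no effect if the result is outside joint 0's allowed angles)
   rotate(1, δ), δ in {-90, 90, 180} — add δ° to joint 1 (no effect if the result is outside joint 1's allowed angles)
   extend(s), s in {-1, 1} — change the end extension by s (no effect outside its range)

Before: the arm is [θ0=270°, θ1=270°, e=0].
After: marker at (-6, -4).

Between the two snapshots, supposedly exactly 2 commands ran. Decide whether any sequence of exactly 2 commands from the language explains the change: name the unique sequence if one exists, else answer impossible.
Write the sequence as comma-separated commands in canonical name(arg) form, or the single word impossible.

extend(1), extend(1)

begin: [θ0=270°, θ1=270°, e=0]
[1] after extend(1): [θ0=270°, θ1=270°, e=1]
[2] after extend(1): [θ0=270°, θ1=270°, e=2]
no rival 2-sequence matches.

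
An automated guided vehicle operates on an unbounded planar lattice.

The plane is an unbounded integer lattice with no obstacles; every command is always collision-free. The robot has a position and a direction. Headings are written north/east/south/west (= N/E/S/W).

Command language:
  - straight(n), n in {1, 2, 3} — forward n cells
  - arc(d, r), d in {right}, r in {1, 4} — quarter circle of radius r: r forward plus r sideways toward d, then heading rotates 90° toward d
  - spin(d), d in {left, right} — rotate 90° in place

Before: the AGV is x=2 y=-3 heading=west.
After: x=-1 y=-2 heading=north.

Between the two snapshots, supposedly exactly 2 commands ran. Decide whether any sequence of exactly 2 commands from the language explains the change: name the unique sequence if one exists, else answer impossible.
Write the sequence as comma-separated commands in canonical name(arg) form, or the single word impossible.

straight(2), arc(right, 1)

key: running arc(right, 1) before straight(2) would end elsewhere — order is forced
initial: x=2 y=-3 heading=west
step 1 (straight(2)): x=0 y=-3 heading=west
step 2 (arc(right, 1)): x=-1 y=-2 heading=north
uniquely the one of 49 2-step routes that fits.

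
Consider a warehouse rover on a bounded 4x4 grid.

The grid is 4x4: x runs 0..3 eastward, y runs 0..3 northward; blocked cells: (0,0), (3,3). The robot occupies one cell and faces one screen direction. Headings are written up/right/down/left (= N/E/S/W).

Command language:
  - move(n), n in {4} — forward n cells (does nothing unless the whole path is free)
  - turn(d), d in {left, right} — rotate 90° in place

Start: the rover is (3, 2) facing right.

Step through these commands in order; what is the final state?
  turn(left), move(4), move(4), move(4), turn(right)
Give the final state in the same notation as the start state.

t0: (3, 2) facing right
t=1 turn(left) ⇒ (3, 2) facing up
t=2 move(4) ⇒ (3, 2) facing up
t=3 move(4) ⇒ (3, 2) facing up
t=4 move(4) ⇒ (3, 2) facing up
t=5 turn(right) ⇒ (3, 2) facing right

(3, 2) facing right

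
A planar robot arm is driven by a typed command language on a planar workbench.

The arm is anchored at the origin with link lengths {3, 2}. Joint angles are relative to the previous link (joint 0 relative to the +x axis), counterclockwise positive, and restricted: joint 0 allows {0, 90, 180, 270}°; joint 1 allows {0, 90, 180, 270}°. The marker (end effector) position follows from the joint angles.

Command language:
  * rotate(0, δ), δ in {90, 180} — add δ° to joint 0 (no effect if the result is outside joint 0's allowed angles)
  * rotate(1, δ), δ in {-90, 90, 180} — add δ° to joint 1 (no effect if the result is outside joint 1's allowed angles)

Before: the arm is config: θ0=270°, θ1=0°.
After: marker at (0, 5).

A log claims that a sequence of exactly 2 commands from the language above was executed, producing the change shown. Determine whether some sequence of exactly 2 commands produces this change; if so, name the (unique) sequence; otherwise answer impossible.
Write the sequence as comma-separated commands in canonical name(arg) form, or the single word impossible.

initial: config: θ0=270°, θ1=0°
t=1 rotate(0, 90) ⇒ config: θ0=0°, θ1=0°
t=2 rotate(0, 90) ⇒ config: θ0=90°, θ1=0°
no rival 2-sequence matches.

rotate(0, 90), rotate(0, 90)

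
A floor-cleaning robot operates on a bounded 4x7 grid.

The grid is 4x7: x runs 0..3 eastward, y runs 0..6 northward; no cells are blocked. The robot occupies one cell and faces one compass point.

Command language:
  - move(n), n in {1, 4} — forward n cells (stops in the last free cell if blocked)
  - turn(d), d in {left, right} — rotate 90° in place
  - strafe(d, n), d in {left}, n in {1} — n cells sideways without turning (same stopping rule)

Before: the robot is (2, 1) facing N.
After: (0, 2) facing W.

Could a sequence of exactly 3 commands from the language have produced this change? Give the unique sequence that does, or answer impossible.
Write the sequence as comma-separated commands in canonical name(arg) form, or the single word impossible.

key: running move(4) before move(1) would end elsewhere — order is forced
initial: (2, 1) facing N
[1] after move(1): (2, 2) facing N
[2] after turn(left): (2, 2) facing W
[3] after move(4): (0, 2) facing W
no other 3-command option fits: unique.

move(1), turn(left), move(4)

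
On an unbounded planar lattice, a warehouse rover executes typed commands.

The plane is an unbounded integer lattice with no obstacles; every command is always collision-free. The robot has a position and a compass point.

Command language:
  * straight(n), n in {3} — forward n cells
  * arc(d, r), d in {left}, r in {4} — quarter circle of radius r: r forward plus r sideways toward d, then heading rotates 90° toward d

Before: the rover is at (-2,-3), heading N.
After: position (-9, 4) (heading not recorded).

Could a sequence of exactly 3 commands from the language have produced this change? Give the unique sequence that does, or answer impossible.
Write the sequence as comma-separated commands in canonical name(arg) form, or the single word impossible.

straight(3), arc(left, 4), straight(3)

begin: at (-2,-3), heading N
[1] after straight(3): at (-2,0), heading N
[2] after arc(left, 4): at (-6,4), heading W
[3] after straight(3): at (-9,4), heading W
no rival 3-sequence matches.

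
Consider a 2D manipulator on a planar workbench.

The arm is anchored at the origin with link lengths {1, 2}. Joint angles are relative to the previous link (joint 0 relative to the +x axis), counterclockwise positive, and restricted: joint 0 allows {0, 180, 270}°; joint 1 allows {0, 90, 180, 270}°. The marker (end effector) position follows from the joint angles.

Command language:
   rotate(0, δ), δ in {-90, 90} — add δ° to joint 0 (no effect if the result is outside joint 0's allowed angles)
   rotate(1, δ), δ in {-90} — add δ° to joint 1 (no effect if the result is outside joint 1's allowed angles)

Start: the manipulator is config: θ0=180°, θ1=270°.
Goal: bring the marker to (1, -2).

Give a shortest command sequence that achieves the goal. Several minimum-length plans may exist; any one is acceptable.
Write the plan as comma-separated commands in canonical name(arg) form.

begin: config: θ0=180°, θ1=270°
[1] after rotate(0, 90): config: θ0=270°, θ1=270°
[2] after rotate(0, 90): config: θ0=0°, θ1=270°
shorter routes all fall short; 2 is best.

rotate(0, 90), rotate(0, 90)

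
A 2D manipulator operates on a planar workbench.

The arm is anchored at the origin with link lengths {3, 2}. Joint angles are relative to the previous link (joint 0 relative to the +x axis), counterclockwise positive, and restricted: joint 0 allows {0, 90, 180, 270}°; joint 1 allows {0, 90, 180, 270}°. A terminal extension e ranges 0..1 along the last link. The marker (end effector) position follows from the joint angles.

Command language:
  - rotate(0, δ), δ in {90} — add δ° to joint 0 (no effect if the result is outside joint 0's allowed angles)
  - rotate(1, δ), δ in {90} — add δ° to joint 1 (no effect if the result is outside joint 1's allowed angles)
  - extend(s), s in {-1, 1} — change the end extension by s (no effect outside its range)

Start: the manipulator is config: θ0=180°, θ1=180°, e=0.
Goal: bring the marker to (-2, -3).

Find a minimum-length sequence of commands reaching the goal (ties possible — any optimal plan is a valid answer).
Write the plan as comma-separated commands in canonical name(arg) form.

start: config: θ0=180°, θ1=180°, e=0
step 1 (rotate(1, 90)): config: θ0=180°, θ1=270°, e=0
step 2 (rotate(0, 90)): config: θ0=270°, θ1=270°, e=0
minimal: 2 command(s), checked below 2.

rotate(1, 90), rotate(0, 90)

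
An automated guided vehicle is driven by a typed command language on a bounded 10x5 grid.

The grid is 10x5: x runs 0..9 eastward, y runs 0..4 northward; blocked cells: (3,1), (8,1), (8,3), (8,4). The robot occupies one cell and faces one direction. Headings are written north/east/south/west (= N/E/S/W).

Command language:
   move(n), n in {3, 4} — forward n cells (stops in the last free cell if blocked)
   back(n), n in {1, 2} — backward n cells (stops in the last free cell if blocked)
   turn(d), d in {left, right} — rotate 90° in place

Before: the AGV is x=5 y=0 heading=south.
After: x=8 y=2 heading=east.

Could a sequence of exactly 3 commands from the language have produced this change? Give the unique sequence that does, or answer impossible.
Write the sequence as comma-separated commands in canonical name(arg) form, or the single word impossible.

back(2), turn(left), move(3)

key: order matters: swapping back(2) and move(3) lands elsewhere
start: x=5 y=0 heading=south
t=1 back(2) ⇒ x=5 y=2 heading=south
t=2 turn(left) ⇒ x=5 y=2 heading=east
t=3 move(3) ⇒ x=8 y=2 heading=east
no other 3-command option fits: unique.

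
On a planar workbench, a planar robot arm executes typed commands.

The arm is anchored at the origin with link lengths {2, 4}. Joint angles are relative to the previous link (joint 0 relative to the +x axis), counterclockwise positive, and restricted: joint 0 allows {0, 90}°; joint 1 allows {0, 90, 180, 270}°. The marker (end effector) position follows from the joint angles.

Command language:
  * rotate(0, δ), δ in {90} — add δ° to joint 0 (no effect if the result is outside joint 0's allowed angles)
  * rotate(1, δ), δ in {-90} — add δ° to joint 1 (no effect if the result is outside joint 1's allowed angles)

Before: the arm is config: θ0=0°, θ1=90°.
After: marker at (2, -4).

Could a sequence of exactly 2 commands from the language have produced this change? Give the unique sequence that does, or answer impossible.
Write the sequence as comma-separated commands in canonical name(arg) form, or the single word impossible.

from: config: θ0=0°, θ1=90°
1. rotate(1, -90) → config: θ0=0°, θ1=0°
2. rotate(1, -90) → config: θ0=0°, θ1=270°
all 4 alternatives checked — unique.

rotate(1, -90), rotate(1, -90)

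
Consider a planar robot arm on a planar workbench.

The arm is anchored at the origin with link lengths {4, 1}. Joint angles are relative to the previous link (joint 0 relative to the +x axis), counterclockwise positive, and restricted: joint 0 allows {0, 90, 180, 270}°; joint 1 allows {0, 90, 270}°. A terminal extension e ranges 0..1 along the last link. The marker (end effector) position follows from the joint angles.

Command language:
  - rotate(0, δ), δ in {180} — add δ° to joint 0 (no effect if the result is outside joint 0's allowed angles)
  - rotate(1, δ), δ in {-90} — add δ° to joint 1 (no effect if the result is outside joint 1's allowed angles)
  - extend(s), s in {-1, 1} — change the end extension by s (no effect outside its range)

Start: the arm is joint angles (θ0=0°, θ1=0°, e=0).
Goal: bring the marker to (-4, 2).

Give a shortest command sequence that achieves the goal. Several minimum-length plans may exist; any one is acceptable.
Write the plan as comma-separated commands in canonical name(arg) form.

rotate(1, -90), rotate(0, 180), extend(1)

from: joint angles (θ0=0°, θ1=0°, e=0)
t=1 rotate(1, -90) ⇒ joint angles (θ0=0°, θ1=270°, e=0)
t=2 rotate(0, 180) ⇒ joint angles (θ0=180°, θ1=270°, e=0)
t=3 extend(1) ⇒ joint angles (θ0=180°, θ1=270°, e=1)
nothing shorter than 3 reaches the goal.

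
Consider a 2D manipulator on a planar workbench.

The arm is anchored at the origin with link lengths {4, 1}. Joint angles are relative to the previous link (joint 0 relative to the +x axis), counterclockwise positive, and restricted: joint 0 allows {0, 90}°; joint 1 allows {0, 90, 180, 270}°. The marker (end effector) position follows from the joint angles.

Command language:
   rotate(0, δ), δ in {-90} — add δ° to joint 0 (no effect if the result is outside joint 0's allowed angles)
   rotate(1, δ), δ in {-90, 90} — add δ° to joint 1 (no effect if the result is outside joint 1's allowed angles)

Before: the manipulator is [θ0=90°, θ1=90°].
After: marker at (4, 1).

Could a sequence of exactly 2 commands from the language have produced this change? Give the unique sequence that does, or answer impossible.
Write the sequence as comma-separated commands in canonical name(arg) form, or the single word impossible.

initial: [θ0=90°, θ1=90°]
[1] after rotate(0, -90): [θ0=0°, θ1=90°]
[2] after rotate(0, -90): [θ0=0°, θ1=90°]
uniquely the one of 9 2-step routes that fits.

rotate(0, -90), rotate(0, -90)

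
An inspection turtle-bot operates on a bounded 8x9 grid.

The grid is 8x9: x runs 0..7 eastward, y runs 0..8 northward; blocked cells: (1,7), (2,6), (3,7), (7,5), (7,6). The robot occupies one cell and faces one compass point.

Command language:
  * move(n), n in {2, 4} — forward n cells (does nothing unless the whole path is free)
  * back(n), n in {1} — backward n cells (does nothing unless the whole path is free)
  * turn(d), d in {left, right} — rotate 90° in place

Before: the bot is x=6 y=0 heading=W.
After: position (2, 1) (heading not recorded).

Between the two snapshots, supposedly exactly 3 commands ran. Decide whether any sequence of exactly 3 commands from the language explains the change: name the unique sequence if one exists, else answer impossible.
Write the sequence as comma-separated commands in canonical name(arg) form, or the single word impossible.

move(4), turn(left), back(1)

key: running back(1) before move(4) would end elsewhere — order is forced
t0: x=6 y=0 heading=W
t=1 move(4) ⇒ x=2 y=0 heading=W
t=2 turn(left) ⇒ x=2 y=0 heading=S
t=3 back(1) ⇒ x=2 y=1 heading=S
no other 3-command option fits: unique.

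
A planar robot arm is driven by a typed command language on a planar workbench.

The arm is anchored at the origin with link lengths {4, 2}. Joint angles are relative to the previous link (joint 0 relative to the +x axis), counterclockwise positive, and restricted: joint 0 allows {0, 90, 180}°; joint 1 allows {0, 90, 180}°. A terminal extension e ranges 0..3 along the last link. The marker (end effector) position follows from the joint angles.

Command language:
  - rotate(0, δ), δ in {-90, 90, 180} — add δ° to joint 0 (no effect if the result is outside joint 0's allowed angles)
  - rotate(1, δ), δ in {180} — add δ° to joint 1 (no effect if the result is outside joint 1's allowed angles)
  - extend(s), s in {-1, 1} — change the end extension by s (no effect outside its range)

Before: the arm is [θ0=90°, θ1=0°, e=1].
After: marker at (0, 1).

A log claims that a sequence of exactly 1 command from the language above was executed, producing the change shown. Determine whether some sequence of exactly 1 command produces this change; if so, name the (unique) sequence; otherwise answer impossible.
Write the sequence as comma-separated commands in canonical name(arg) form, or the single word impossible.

rotate(1, 180)

initial: [θ0=90°, θ1=0°, e=1]
1. rotate(1, 180) → [θ0=90°, θ1=180°, e=1]
no rival 1-sequence matches.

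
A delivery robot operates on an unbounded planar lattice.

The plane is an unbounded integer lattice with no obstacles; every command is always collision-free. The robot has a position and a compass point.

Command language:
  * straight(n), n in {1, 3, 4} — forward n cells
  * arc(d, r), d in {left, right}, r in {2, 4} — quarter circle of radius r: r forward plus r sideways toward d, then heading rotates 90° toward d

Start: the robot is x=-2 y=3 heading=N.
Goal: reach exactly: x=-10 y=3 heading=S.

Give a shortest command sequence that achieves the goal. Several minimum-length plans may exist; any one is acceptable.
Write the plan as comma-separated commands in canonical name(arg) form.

from: x=-2 y=3 heading=N
t=1 arc(left, 4) ⇒ x=-6 y=7 heading=W
t=2 arc(left, 4) ⇒ x=-10 y=3 heading=S
minimal: 2 command(s), checked below 2.

arc(left, 4), arc(left, 4)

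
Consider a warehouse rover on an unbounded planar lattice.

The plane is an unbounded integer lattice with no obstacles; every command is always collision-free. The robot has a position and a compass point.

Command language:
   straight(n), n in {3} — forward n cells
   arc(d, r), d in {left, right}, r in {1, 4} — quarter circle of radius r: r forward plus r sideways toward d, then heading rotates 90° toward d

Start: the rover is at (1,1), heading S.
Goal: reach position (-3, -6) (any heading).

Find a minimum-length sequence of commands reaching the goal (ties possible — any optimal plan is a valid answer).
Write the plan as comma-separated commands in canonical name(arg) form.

begin: at (1,1), heading S
step 1 (straight(3)): at (1,-2), heading S
step 2 (arc(right, 4)): at (-3,-6), heading W
shorter routes all fall short; 2 is best.

straight(3), arc(right, 4)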